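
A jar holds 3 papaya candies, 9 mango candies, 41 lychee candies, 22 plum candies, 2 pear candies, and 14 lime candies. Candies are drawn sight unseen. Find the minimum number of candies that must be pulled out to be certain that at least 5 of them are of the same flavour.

An adversary could hand out at most 4 candies per flavour (papaya, pear run out sooner): 3 + 4 + 4 + 4 + 2 + 4 = 21 candies and still no flavour has 5.
One more candy lands in a flavour already at 4, so 22 draws are enough and 21 are not.

22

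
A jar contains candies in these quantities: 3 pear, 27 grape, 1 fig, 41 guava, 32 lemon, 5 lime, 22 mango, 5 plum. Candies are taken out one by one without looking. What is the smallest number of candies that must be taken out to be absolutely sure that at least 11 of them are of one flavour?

55

An adversary could hand out at most 10 candies per flavour (4 flavours run out sooner): 3 + 10 + 1 + 10 + 10 + 5 + 10 + 5 = 54 candies and still no flavour has 11.
By the pigeonhole principle, one more candy lands in a flavour already at 10, so 55 draws are enough and 54 are not.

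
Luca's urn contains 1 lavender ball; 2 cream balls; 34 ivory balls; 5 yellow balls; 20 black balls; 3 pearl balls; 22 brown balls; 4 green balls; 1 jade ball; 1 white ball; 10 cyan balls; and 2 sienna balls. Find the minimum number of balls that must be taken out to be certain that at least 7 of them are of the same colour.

An adversary could hand out at most 6 balls per colour (8 colours run out sooner): 1 + 2 + 6 + 5 + 6 + 3 + 6 + 4 + 1 + 1 + 6 + 2 = 43 balls and still no colour has 7.
By the pigeonhole principle, one more ball lands in a colour already at 6, so 44 draws are enough and 43 are not.

44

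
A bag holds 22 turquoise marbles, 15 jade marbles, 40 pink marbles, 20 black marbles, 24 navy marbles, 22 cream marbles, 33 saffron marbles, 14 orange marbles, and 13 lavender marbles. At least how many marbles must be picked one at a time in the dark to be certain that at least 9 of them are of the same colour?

Pigeonhole: the 9 colours are the holes; the marbles drawn are the pigeons.
To avoid 9 of any one colour, the worst case takes at most 8 of each colour.
That gives 8 + 8 + 8 + 8 + 8 + 8 + 8 + 8 + 8 = 72 marbles with no colour reaching 9.
The next marble forces some colour to 9, so 72 + 1 = 73.

73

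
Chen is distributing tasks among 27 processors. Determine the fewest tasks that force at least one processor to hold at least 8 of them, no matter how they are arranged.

With 189 tasks one could put exactly 7 in each of the 27 processors, and no processor would reach 8.
By the pigeonhole principle, one more task must land in a processor that already has 7, giving it 8.
So 27 × 7 + 1 = 190 tasks are required.

190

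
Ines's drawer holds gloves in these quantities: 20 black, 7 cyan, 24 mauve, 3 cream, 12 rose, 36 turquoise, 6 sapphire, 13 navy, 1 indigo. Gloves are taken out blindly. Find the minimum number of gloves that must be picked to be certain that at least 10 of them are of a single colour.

The 9 colours are the holes; the gloves drawn are the pigeons.
To avoid 10 of any one colour, the worst case takes at most 9 of each colour, or every glove of a colour that has fewer than 9.
That gives 9 + 7 + 9 + 3 + 9 + 9 + 6 + 9 + 1 = 62 gloves with no colour reaching 10.
The next glove forces some colour to 10, so 62 + 1 = 63.

63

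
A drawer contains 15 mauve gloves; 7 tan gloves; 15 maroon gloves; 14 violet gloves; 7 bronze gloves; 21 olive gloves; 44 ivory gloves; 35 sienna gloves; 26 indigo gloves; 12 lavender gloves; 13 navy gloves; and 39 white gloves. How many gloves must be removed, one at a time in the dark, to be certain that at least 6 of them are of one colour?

An adversary could hand out at most 5 gloves per colour: 5 + 5 + 5 + 5 + 5 + 5 + 5 + 5 + 5 + 5 + 5 + 5 = 60 gloves and still no colour has 6.
By pigeonhole, one more glove lands in a colour already at 5, so 61 draws are enough and 60 are not.

61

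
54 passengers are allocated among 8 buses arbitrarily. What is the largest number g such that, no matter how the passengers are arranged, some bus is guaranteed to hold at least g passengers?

The 8 buses are the holes and the 54 passengers are the pigeons.
If every bus held at most 6 passengers, the total would be at most 8 × 6 = 48, which is less than 54.
So some bus holds at least ⌈54/8⌉ = 7 passengers.

7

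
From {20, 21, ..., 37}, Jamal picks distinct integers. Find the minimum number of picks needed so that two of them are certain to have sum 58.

11

Two chosen integers sum to 58 exactly when both halves of some pair {x, 58−x} with 21 ≤ x ≤ 58−x ≤ 37 are chosen — 8 such pairs.
The remaining 2 elements (those with no distinct partner in range) can never complete a 58-sum, so the worst case takes all of them and one from each pair: 2 + 8 = 10.
Pigeonhole: the 11th integer has to be the second member of some pair, so 10 + 1 = 11.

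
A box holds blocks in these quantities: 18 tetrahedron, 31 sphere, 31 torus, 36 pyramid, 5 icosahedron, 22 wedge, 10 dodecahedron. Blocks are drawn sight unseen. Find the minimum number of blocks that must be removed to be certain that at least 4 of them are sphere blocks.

In the worst case for collecting sphere blocks, every non-sphere block comes out first.
There are 18 + 31 + 36 + 5 + 22 + 10 = 122 non-sphere blocks altogether.
After those, each further block must be sphere, so 122 + 4 = 126 draws guarantee 4 sphere blocks.

126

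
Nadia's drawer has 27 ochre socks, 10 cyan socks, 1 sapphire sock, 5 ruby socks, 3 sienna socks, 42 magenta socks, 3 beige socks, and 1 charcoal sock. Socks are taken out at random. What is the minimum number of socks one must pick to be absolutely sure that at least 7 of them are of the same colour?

32

An adversary could hand out at most 6 socks per colour (5 colours run out sooner): 6 + 6 + 1 + 5 + 3 + 6 + 3 + 1 = 31 socks and still no colour has 7.
By the pigeonhole principle, one more sock lands in a colour already at 6, so 32 draws are enough and 31 are not.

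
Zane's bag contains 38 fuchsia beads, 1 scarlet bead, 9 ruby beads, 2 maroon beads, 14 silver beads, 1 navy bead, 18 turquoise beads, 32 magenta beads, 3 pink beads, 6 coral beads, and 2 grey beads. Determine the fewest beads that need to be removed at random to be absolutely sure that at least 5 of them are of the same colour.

34

The 11 colours are the holes; the beads drawn are the pigeons.
To avoid 5 of any one colour, the worst case takes at most 4 of each colour, or every bead of a colour that has fewer than 4.
That gives 4 + 1 + 4 + 2 + 4 + 1 + 4 + 4 + 3 + 4 + 2 = 33 beads with no colour reaching 5.
The next bead forces some colour to 5, so 33 + 1 = 34.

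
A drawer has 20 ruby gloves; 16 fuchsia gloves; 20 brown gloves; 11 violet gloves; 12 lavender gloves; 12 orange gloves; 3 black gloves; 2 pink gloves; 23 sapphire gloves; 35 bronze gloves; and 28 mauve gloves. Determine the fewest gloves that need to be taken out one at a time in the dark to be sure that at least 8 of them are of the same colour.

69

Put each drawn glove into a box by colour. The largest draw with every box below 8 takes min(count, 7) from each colour; colours with fewer than 7 contribute all they have.
Σ min(cᵢ, 7) = 7 + 7 + 7 + 7 + 7 + 7 + 3 + 2 + 7 + 7 + 7 = 68.
Draw number 68 + 1 = 69 must push one box to 8.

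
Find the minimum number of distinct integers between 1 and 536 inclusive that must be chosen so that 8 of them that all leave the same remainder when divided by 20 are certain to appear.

By the pigeonhole principle, the 20 residue classes mod 20 are the pigeonholes.
With 140 integers one could put 7 in each residue class and have no class reach 8.
The 141st integer pushes some class to 8, so 20·7 + 1 = 141.

141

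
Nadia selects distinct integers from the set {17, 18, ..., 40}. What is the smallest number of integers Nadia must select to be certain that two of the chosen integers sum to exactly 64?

17

Two chosen integers sum to 64 exactly when both halves of some pair {x, 64−x} with 24 ≤ x ≤ 64−x ≤ 40 are chosen — 8 such pairs.
The remaining 8 elements (those with no distinct partner in range) can never complete a 64-sum, so the worst case takes all of them and one from each pair: 8 + 8 = 16.
Pigeonhole: the 17th integer has to be the second member of some pair, so 16 + 1 = 17.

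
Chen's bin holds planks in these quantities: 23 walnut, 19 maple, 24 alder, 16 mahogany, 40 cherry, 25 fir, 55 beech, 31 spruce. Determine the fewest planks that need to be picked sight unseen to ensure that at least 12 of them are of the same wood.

The 8 woods are the holes; the planks drawn are the pigeons.
To avoid 12 of any one wood, the worst case takes at most 11 of each wood.
That gives 11 + 11 + 11 + 11 + 11 + 11 + 11 + 11 = 88 planks with no wood reaching 12.
The next plank forces some wood to 12, so 88 + 1 = 89.

89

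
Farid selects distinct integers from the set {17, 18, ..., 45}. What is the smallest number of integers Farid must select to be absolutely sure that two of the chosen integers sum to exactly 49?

22

A set avoiding the sum 49 can contain at most one of each pair {x, 49−x}, plus the 13 elements whose complement lies outside the range.
The integers 25, …, 45 (21 of them) are such a set: any two sum to at least 25+26 = 51 > 49.
By pigeonhole, any 22nd integer completes one of the 8 pairs, so 22 choices force a sum of 49.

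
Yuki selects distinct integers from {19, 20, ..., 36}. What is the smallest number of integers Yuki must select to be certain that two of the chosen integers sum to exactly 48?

14

Group the elements by complementary pair {x, 48−x}: {19,29}, {20,28}, {21,27}, …, giving 5 two-element pairs; the single value 24 (it cannot pair with itself since the integers are distinct); and 7 integers whose partner 48−x falls outside [19,36].
Treating each of those 13 groups as a pigeonhole, one can pick one integer per group — 13 integers — with no two summing to 48.
The 14th integer lands in an occupied pair, forcing a sum of 48.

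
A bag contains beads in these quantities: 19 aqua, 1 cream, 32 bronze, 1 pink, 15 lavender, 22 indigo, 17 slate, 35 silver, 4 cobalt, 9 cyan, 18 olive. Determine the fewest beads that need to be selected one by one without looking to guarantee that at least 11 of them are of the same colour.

86

Pigeonhole: put each drawn bead into a box by colour. The largest draw with every box below 11 takes min(count, 10) from each colour; colours with fewer than 10 contribute all they have.
Σ min(cᵢ, 10) = 10 + 1 + 10 + 1 + 10 + 10 + 10 + 10 + 4 + 9 + 10 = 85.
Draw number 85 + 1 = 86 must push one box to 11.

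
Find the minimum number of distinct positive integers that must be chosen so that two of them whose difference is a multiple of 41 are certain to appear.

Integers whose pairwise differences are multiples of 41 are exactly those sharing a remainder mod 41. The 41 residue classes mod 41 are the pigeonholes.
With 41 integers one could put 1 in each residue class and have no class reach 2.
The 42nd integer pushes some class to 2, so 41·1 + 1 = 42.

42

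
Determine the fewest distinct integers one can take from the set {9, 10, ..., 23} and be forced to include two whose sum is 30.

Two chosen integers sum to 30 exactly when both halves of some pair {x, 30−x} with 9 ≤ x ≤ 30−x ≤ 21 are chosen — 6 such pairs.
The remaining 3 elements (those with no distinct partner in range) can never complete a 30-sum, so the worst case takes all of them and one from each pair: 3 + 6 = 9.
The 10th integer has to be the second member of some pair, so 9 + 1 = 10.

10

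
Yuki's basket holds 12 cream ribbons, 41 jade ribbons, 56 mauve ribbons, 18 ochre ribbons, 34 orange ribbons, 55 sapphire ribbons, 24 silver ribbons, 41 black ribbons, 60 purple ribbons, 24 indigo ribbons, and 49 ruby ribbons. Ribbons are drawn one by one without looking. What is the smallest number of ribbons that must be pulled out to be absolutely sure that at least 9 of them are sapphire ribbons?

In the worst case for collecting sapphire ribbons, every non-sapphire ribbon comes out first.
There are 12 + 41 + 56 + 18 + 34 + 24 + 41 + 60 + 24 + 49 = 359 non-sapphire ribbons altogether.
After those, each further ribbon must be sapphire, so 359 + 9 = 368 draws guarantee 9 sapphire ribbons.

368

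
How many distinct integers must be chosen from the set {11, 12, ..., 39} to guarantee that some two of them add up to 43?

Two chosen integers sum to 43 exactly when both halves of some pair {x, 43−x} with 11 ≤ x ≤ 43−x ≤ 32 are chosen — 11 such pairs.
The remaining 7 elements (those with no distinct partner in range) can never complete a 43-sum, so the worst case takes all of them and one from each pair: 7 + 11 = 18.
By pigeonhole, the 19th integer has to be the second member of some pair, so 18 + 1 = 19.

19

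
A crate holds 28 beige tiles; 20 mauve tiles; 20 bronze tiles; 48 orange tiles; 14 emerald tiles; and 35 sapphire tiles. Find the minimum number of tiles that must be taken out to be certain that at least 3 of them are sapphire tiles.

In the worst case for collecting sapphire tiles, every non-sapphire tile comes out first.
There are 28 + 20 + 20 + 48 + 14 = 130 non-sapphire tiles altogether.
After those, each further tile must be sapphire, so 130 + 3 = 133 draws guarantee 3 sapphire tiles.

133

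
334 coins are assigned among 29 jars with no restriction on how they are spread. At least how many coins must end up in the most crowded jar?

By pigeonhole, the 29 jars are the holes and the 334 coins are the pigeons.
If every jar held at most 11 coins, the total would be at most 29 × 11 = 319, which is less than 334.
So some jar holds at least ⌈334/29⌉ = 12 coins.

12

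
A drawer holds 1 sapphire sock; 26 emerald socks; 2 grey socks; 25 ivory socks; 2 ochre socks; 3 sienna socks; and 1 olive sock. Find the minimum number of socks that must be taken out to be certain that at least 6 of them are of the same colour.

20

The 7 colours are the holes; the socks drawn are the pigeons.
To avoid 6 of any one colour, the worst case takes at most 5 of each colour, or every sock of a colour that has fewer than 5.
That gives 1 + 5 + 2 + 5 + 2 + 3 + 1 = 19 socks with no colour reaching 6.
The next sock forces some colour to 6, so 19 + 1 = 20.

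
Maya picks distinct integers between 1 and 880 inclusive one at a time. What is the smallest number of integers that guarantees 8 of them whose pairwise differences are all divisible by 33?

232

Integers whose pairwise differences are multiples of 33 are exactly those sharing a remainder mod 33. By the pigeonhole principle, the 33 residue classes mod 33 are the pigeonholes.
With 231 integers one could put 7 in each residue class and have no class reach 8.
The 232nd integer pushes some class to 8, so 33·7 + 1 = 232.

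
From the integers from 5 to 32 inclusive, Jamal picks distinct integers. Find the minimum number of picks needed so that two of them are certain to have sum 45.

A set avoiding the sum 45 can contain at most one of each pair {x, 45−x}, plus the 8 elements whose complement lies outside the range.
The integers 5, …, 22 (18 of them) are such a set: any two sum to at least 5+6 = 11 and at most 21+22 = 43 < 45.
By pigeonhole, any 19th integer completes one of the 10 pairs, so 19 choices force a sum of 45.

19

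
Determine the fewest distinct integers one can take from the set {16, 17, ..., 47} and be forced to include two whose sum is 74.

Group the elements by complementary pair {x, 74−x}: {27,47}, {28,46}, {29,45}, …, giving 10 two-element pairs, the single value 37 (it cannot pair with itself since the integers are distinct), and 11 integers whose partner 74−x falls outside [16,47].
Pigeonhole: treating each of those 22 groups as a pigeonhole, one can pick one integer per group — 22 integers — with no two summing to 74.
The 23rd integer lands in an occupied pair, forcing a sum of 74.

23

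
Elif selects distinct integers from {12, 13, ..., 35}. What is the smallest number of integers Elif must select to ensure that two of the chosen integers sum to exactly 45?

Two chosen integers sum to 45 exactly when both halves of some pair {x, 45−x} with 12 ≤ x ≤ 45−x ≤ 33 are chosen — 11 such pairs.
The remaining 2 elements (those with no distinct partner in range) can never complete a 45-sum, so the worst case takes all of them and one from each pair: 2 + 11 = 13.
The 14th integer has to be the second member of some pair, so 13 + 1 = 14.

14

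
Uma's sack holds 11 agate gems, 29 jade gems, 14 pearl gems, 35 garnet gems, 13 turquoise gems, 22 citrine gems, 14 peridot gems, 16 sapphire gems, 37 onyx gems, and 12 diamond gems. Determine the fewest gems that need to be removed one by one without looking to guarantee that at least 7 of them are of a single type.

61

Pigeonhole: put each drawn gem into a box by type. The largest draw with every box below 7 takes min(count, 6) from each type.
Σ min(cᵢ, 6) = 6 + 6 + 6 + 6 + 6 + 6 + 6 + 6 + 6 + 6 = 60.
Draw number 60 + 1 = 61 must push one box to 7.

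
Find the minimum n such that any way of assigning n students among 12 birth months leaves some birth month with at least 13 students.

145

With 144 students one could put exactly 12 in each of the 12 birth months, and no birth month would reach 13.
By pigeonhole, one more student must land in a birth month that already has 12, giving it 13.
So 12 × 12 + 1 = 145 students are required.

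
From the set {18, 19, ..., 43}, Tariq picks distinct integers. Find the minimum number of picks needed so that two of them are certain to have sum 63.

Group the elements by complementary pair {x, 63−x}: {20,43}, {21,42}, {22,41}, …, giving 12 two-element pairs and 2 integers whose partner 63−x falls outside [18,43].
Treating each of those 14 groups as a pigeonhole, one can pick one integer per group — 14 integers — with no two summing to 63.
The 15th integer lands in an occupied pair, forcing a sum of 63.

15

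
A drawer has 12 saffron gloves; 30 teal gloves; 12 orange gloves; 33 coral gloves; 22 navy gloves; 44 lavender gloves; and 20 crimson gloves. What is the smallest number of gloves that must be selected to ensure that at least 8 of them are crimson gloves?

161

In the worst case for collecting crimson gloves, every non-crimson glove comes out first.
There are 12 + 30 + 12 + 33 + 22 + 44 = 153 non-crimson gloves altogether.
After those, each further glove must be crimson, so 153 + 8 = 161 draws guarantee 8 crimson gloves.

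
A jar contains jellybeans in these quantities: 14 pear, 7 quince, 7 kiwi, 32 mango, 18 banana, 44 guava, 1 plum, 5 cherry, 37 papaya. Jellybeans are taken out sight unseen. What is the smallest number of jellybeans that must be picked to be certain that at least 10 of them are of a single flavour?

66

Put each drawn jellybean into a box by flavour. The largest draw with every box below 10 takes min(count, 9) from each flavour; flavours with fewer than 9 contribute all they have.
Σ min(cᵢ, 9) = 9 + 7 + 7 + 9 + 9 + 9 + 1 + 5 + 9 = 65.
Draw number 65 + 1 = 66 must push one box to 10.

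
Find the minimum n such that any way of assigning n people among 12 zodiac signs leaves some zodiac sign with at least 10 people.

109

With 108 people one could put exactly 9 in each of the 12 zodiac signs, and no zodiac sign would reach 10.
By pigeonhole, one more person must land in a zodiac sign that already has 9, giving it 10.
So 12 × 9 + 1 = 109 people are required.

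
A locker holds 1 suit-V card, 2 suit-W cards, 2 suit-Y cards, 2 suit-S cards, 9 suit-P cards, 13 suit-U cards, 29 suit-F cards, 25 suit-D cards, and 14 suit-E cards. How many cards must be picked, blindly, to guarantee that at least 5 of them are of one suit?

28

Pigeonhole: the 9 suits are the holes; the cards drawn are the pigeons.
To avoid 5 of any one suit, the worst case takes at most 4 of each suit, or every card of a suit that has fewer than 4.
That gives 1 + 2 + 2 + 2 + 4 + 4 + 4 + 4 + 4 = 27 cards with no suit reaching 5.
The next card forces some suit to 5, so 27 + 1 = 28.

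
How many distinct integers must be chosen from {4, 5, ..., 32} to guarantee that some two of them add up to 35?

Group the elements by complementary pair {x, 35−x}: {4,31}, {5,30}, {6,29}, …, giving 14 two-element pairs and 1 integer whose partner 35−x falls outside [4,32].
Treating each of those 15 groups as a pigeonhole, one can pick one integer per group — 15 integers — with no two summing to 35.
The 16th integer lands in an occupied pair, forcing a sum of 35.

16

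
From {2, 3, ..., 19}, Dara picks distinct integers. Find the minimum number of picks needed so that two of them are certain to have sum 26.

13

A set avoiding the sum 26 can contain at most one of each pair {x, 26−x}, plus the 6 elements whose complement lies outside the range or equal to its own complement.
The integers 2, …, 13 (12 of them) are such a set: any two sum to at least 2+3 = 5 and at most 12+13 = 25 < 26.
By pigeonhole, any 13th integer completes one of the 6 pairs, so 13 choices force a sum of 26.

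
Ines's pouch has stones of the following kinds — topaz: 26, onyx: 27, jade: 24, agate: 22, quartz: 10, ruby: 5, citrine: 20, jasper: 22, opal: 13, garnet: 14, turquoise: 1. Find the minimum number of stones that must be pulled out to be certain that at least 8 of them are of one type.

Pigeonhole: put each drawn stone into a box by type. The largest draw with every box below 8 takes min(count, 7) from each type; types with fewer than 7 contribute all they have.
Σ min(cᵢ, 7) = 7 + 7 + 7 + 7 + 7 + 5 + 7 + 7 + 7 + 7 + 1 = 69.
Draw number 69 + 1 = 70 must push one box to 8.

70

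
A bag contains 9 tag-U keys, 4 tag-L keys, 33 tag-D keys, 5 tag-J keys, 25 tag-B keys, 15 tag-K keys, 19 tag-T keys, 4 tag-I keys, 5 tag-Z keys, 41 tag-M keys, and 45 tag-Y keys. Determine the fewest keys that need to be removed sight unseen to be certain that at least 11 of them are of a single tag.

The 11 tags are the holes; the keys drawn are the pigeons.
To avoid 11 of any one tag, the worst case takes at most 10 of each tag, or every key of a tag that has fewer than 10.
That gives 9 + 4 + 10 + 5 + 10 + 10 + 10 + 4 + 5 + 10 + 10 = 87 keys with no tag reaching 11.
The next key forces some tag to 11, so 87 + 1 = 88.

88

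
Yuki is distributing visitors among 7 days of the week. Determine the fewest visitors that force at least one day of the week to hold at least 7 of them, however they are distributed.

With 42 visitors one could put exactly 6 in each of the 7 days of the week, and no day of the week would reach 7.
By pigeonhole, one more visitor must land in a day of the week that already has 6, giving it 7.
So 7 × 6 + 1 = 43 visitors are required.

43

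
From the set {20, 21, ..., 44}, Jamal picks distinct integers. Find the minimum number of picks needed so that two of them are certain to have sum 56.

Two chosen integers sum to 56 exactly when both halves of some pair {x, 56−x} with 20 ≤ x ≤ 56−x ≤ 36 are chosen — 8 such pairs.
The remaining 9 elements (those with no distinct partner in range) can never complete a 56-sum, so the worst case takes all of them and one from each pair: 9 + 8 = 17.
By pigeonhole, the 18th integer has to be the second member of some pair, so 17 + 1 = 18.

18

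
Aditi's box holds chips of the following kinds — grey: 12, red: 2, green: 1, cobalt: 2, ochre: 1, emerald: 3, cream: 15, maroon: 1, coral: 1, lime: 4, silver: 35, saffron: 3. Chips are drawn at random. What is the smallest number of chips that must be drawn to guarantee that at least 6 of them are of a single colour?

34

Put each drawn chip into a box by colour. The largest draw with every box below 6 takes min(count, 5) from each colour; colours with fewer than 5 contribute all they have.
Σ min(cᵢ, 5) = 5 + 2 + 1 + 2 + 1 + 3 + 5 + 1 + 1 + 4 + 5 + 3 = 33.
Draw number 33 + 1 = 34 must push one box to 6.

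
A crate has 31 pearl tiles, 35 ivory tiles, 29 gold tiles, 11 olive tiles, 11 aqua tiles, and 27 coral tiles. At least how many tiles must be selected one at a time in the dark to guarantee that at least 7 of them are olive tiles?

140

In the worst case for collecting olive tiles, every non-olive tile comes out first.
There are 31 + 35 + 29 + 11 + 27 = 133 non-olive tiles altogether.
After those, each further tile must be olive, so 133 + 7 = 140 draws guarantee 7 olive tiles.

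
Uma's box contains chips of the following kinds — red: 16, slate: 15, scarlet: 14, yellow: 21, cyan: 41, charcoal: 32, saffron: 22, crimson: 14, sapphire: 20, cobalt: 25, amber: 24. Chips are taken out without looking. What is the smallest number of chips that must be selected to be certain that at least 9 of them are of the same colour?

89

By pigeonhole, put each drawn chip into a box by colour. The largest draw with every box below 9 takes min(count, 8) from each colour.
Σ min(cᵢ, 8) = 8 + 8 + 8 + 8 + 8 + 8 + 8 + 8 + 8 + 8 + 8 = 88.
Draw number 88 + 1 = 89 must push one box to 9.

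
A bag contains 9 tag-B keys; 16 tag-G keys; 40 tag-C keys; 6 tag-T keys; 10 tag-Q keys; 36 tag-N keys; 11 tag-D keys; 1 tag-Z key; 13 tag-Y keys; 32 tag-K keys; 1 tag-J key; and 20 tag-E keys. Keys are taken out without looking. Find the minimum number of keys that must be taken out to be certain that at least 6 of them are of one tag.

53

An adversary could hand out at most 5 keys per tag (tag-Z, tag-J run out sooner): 5 + 5 + 5 + 5 + 5 + 5 + 5 + 1 + 5 + 5 + 1 + 5 = 52 keys and still no tag has 6.
By pigeonhole, one more key lands in a tag already at 5, so 53 draws are enough and 52 are not.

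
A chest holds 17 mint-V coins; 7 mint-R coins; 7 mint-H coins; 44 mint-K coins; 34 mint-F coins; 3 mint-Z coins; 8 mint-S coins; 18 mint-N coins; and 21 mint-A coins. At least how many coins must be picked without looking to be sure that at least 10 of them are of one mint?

Put each drawn coin into a box by mint. The largest draw with every box below 10 takes min(count, 9) from each mint; mints with fewer than 9 contribute all they have.
Σ min(cᵢ, 9) = 9 + 7 + 7 + 9 + 9 + 3 + 8 + 9 + 9 = 70.
Draw number 70 + 1 = 71 must push one box to 10.

71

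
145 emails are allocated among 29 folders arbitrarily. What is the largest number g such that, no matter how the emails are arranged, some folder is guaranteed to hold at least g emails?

5

By pigeonhole, the 29 folders are the holes and the 145 emails are the pigeons.
If every folder held at most 4 emails, the total would be at most 29 × 4 = 116, which is less than 145.
So some folder holds at least ⌈145/29⌉ = 5 emails.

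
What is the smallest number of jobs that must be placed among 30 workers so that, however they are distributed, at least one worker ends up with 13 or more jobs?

With 360 jobs one could put exactly 12 in each of the 30 workers, and no worker would reach 13.
One more job must land in a worker that already has 12, giving it 13.
So 30 × 12 + 1 = 361 jobs are required.

361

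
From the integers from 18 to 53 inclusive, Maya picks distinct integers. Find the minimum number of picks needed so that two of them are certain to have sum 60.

25

Group the elements by complementary pair {x, 60−x}: {18,42}, {19,41}, {20,40}, …, giving 12 two-element pairs; the single value 30 (it cannot pair with itself since the integers are distinct); and 11 integers whose partner 60−x falls outside [18,53].
Pigeonhole: treating each of those 24 groups as a pigeonhole, one can pick one integer per group — 24 integers — with no two summing to 60.
The 25th integer lands in an occupied pair, forcing a sum of 60.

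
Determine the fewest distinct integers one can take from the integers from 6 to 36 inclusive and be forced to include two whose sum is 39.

18

A set avoiding the sum 39 can contain at most one of each pair {x, 39−x}, plus the 3 elements whose complement lies outside the range.
The integers 20, …, 36 (17 of them) are such a set: any two sum to at least 20+21 = 41 > 39.
Any 18th integer completes one of the 14 pairs, so 18 choices force a sum of 39.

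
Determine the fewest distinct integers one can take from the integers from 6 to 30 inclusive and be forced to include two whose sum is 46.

Group the elements by complementary pair {x, 46−x}: {16,30}, {17,29}, {18,28}, …, giving 7 two-element pairs, the single value 23 (it cannot pair with itself since the integers are distinct), and 10 integers whose partner 46−x falls outside [6,30].
Treating each of those 18 groups as a pigeonhole, one can pick one integer per group — 18 integers — with no two summing to 46.
The 19th integer lands in an occupied pair, forcing a sum of 46.

19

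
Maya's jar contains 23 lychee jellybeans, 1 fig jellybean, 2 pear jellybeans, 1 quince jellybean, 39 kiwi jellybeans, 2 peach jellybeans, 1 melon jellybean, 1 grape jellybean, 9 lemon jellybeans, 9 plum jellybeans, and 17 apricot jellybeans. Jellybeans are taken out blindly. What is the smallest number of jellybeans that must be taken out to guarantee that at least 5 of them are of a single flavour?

29

An adversary could hand out at most 4 jellybeans per flavour (6 flavours run out sooner): 4 + 1 + 2 + 1 + 4 + 2 + 1 + 1 + 4 + 4 + 4 = 28 jellybeans and still no flavour has 5.
One more jellybean lands in a flavour already at 4, so 29 draws are enough and 28 are not.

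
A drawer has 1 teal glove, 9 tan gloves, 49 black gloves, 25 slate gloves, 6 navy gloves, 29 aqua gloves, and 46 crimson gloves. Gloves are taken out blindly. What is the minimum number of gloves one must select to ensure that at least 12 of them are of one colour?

61

An adversary could hand out at most 11 gloves per colour (teal, tan, navy run out sooner): 1 + 9 + 11 + 11 + 6 + 11 + 11 = 60 gloves and still no colour has 12.
One more glove lands in a colour already at 11, so 61 draws are enough and 60 are not.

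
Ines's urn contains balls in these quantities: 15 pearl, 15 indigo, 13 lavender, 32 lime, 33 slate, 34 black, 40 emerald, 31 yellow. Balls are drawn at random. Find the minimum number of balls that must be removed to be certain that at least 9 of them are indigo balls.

In the worst case for collecting indigo balls, every non-indigo ball comes out first.
There are 15 + 13 + 32 + 33 + 34 + 40 + 31 = 198 non-indigo balls altogether.
After those, each further ball must be indigo, so 198 + 9 = 207 draws guarantee 9 indigo balls.

207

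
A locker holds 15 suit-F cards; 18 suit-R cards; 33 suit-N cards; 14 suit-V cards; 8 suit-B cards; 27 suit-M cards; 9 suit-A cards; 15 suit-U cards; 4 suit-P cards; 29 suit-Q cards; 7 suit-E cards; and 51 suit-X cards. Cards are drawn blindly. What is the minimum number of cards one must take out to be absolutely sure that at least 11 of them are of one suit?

An adversary could hand out at most 10 cards per suit (4 suits run out sooner): 10 + 10 + 10 + 10 + 8 + 10 + 9 + 10 + 4 + 10 + 7 + 10 = 108 cards and still no suit has 11.
One more card lands in a suit already at 10, so 109 draws are enough and 108 are not.

109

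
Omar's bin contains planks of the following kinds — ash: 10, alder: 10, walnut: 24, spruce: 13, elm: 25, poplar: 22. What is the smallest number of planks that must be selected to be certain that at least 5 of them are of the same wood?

Put each drawn plank into a box by wood. The largest draw with every box below 5 takes min(count, 4) from each wood.
Σ min(cᵢ, 4) = 4 + 4 + 4 + 4 + 4 + 4 = 24.
Draw number 24 + 1 = 25 must push one box to 5.

25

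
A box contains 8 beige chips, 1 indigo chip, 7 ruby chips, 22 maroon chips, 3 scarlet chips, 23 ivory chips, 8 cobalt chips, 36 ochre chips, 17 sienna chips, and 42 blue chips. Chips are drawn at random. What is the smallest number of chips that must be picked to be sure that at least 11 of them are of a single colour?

78

Put each drawn chip into a box by colour. The largest draw with every box below 11 takes min(count, 10) from each colour; colours with fewer than 10 contribute all they have.
Σ min(cᵢ, 10) = 8 + 1 + 7 + 10 + 3 + 10 + 8 + 10 + 10 + 10 = 77.
Draw number 77 + 1 = 78 must push one box to 11.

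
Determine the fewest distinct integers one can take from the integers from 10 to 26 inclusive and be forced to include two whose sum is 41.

12

A set avoiding the sum 41 can contain at most one of each pair {x, 41−x}, plus the 5 elements whose complement lies outside the range.
The integers 10, …, 20 (11 of them) are such a set: any two sum to at least 10+11 = 21 and at most 19+20 = 39 < 41.
By the pigeonhole principle, any 12th integer completes one of the 6 pairs, so 12 choices force a sum of 41.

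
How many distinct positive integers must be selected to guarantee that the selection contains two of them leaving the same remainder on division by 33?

Pigeonhole: the 33 residue classes mod 33 are the pigeonholes.
With 33 integers one could put 1 in each residue class and have no class reach 2.
The 34th integer pushes some class to 2, so 33·1 + 1 = 34.

34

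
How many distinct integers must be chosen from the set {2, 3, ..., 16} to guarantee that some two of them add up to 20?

10

Two chosen integers sum to 20 exactly when both halves of some pair {x, 20−x} with 4 ≤ x ≤ 20−x ≤ 16 are chosen — 6 such pairs.
The remaining 3 elements (those with no distinct partner in range) can never complete a 20-sum, so the worst case takes all of them and one from each pair: 3 + 6 = 9.
The 10th integer has to be the second member of some pair, so 9 + 1 = 10.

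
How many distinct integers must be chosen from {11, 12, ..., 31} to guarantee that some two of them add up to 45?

13

A set avoiding the sum 45 can contain at most one of each pair {x, 45−x}, plus the 3 elements whose complement lies outside the range.
The integers 11, …, 22 (12 of them) are such a set: any two sum to at least 11+12 = 23 and at most 21+22 = 43 < 45.
Any 13th integer completes one of the 9 pairs, so 13 choices force a sum of 45.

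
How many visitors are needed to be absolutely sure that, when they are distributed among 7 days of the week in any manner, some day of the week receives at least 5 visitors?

With 28 visitors one could put exactly 4 in each of the 7 days of the week, and no day of the week would reach 5.
One more visitor must land in a day of the week that already has 4, giving it 5.
So 7 × 4 + 1 = 29 visitors are required.

29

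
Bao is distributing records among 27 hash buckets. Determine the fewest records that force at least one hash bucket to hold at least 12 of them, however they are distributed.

298

With 297 records one could put exactly 11 in each of the 27 hash buckets, and no hash bucket would reach 12.
One more record must land in a hash bucket that already has 11, giving it 12.
So 27 × 11 + 1 = 298 records are required.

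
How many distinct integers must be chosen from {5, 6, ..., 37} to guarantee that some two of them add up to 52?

23

Two chosen integers sum to 52 exactly when both halves of some pair {x, 52−x} with 15 ≤ x ≤ 52−x ≤ 37 are chosen — 11 such pairs.
The remaining 11 elements (those with no distinct partner in range) can never complete a 52-sum, so the worst case takes all of them and one from each pair: 11 + 11 = 22.
The 23rd integer has to be the second member of some pair, so 22 + 1 = 23.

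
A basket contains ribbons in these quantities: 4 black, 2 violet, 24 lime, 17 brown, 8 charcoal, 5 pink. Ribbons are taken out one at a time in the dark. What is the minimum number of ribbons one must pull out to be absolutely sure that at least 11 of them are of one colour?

Pigeonhole: put each drawn ribbon into a box by colour. The largest draw with every box below 11 takes min(count, 10) from each colour; colours with fewer than 10 contribute all they have.
Σ min(cᵢ, 10) = 4 + 2 + 10 + 10 + 8 + 5 = 39.
Draw number 39 + 1 = 40 must push one box to 11.

40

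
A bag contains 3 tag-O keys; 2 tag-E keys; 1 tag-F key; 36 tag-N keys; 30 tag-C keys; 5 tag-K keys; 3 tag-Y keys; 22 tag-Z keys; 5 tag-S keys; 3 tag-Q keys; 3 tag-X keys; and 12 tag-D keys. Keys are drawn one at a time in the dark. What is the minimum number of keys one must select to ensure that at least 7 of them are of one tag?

An adversary could hand out at most 6 keys per tag (8 tags run out sooner): 3 + 2 + 1 + 6 + 6 + 5 + 3 + 6 + 5 + 3 + 3 + 6 = 49 keys and still no tag has 7.
By pigeonhole, one more key lands in a tag already at 6, so 50 draws are enough and 49 are not.

50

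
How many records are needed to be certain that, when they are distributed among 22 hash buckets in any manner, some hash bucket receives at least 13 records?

With 264 records one could put exactly 12 in each of the 22 hash buckets, and no hash bucket would reach 13.
Pigeonhole: one more record must land in a hash bucket that already has 12, giving it 13.
So 22 × 12 + 1 = 265 records are required.

265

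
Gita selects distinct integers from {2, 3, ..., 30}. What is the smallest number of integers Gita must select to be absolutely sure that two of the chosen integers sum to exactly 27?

Group the elements by complementary pair {x, 27−x}: {2,25}, {3,24}, {4,23}, …, giving 12 two-element pairs and 5 integers whose partner 27−x falls outside [2,30].
Treating each of those 17 groups as a pigeonhole, one can pick one integer per group — 17 integers — with no two summing to 27.
The 18th integer lands in an occupied pair, forcing a sum of 27.

18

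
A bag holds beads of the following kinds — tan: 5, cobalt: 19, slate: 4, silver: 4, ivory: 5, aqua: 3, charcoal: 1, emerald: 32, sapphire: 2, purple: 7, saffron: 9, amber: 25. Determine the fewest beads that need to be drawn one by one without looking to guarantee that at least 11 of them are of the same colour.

71

The 12 colours are the holes; the beads drawn are the pigeons.
To avoid 11 of any one colour, the worst case takes at most 10 of each colour, or every bead of a colour that has fewer than 10.
That gives 5 + 10 + 4 + 4 + 5 + 3 + 1 + 10 + 2 + 7 + 9 + 10 = 70 beads with no colour reaching 11.
The next bead forces some colour to 11, so 70 + 1 = 71.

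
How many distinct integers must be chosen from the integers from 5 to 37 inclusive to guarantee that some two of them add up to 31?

23

A set avoiding the sum 31 can contain at most one of each pair {x, 31−x}, plus the 11 elements whose complement lies outside the range.
The integers 16, …, 37 (22 of them) are such a set: any two sum to at least 16+17 = 33 > 31.
Any 23rd integer completes one of the 11 pairs, so 23 choices force a sum of 31.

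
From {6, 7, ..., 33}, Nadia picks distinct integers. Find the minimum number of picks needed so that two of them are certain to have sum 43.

A set avoiding the sum 43 can contain at most one of each pair {x, 43−x}, plus the 4 elements whose complement lies outside the range.
The integers 6, …, 21 (16 of them) are such a set: any two sum to at least 6+7 = 13 and at most 20+21 = 41 < 43.
By the pigeonhole principle, any 17th integer completes one of the 12 pairs, so 17 choices force a sum of 43.

17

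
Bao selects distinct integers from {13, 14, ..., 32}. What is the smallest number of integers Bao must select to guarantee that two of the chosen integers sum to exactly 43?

A set avoiding the sum 43 can contain at most one of each pair {x, 43−x}, plus the 2 elements whose complement lies outside the range.
The integers 22, …, 32 (11 of them) are such a set: any two sum to at least 22+23 = 45 > 43.
Any 12th integer completes one of the 9 pairs, so 12 choices force a sum of 43.

12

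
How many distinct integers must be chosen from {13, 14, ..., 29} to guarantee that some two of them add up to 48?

13

A set avoiding the sum 48 can contain at most one of each pair {x, 48−x}, plus the 7 elements whose complement lies outside the range or equal to its own complement.
The integers 13, …, 24 (12 of them) are such a set: any two sum to at least 13+14 = 27 and at most 23+24 = 47 < 48.
Any 13th integer completes one of the 5 pairs, so 13 choices force a sum of 48.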